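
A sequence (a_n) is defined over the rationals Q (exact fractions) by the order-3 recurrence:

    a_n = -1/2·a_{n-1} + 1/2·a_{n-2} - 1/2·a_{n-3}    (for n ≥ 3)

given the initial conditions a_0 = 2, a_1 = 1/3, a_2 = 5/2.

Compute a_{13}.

a_3 = -1/2·5/2 + 1/2·1/3 + -1/2·2 = -25/12
a_4 = -1/2·-25/12 + 1/2·5/2 + -1/2·1/3 = 17/8
a_5 = -1/2·17/8 + 1/2·-25/12 + -1/2·5/2 = -161/48
a_6 = -1/2·-161/48 + 1/2·17/8 + -1/2·-25/12 = 121/32
a_7 = -1/2·121/32 + 1/2·-161/48 + -1/2·17/8 = -889/192
a_8 = -1/2·-889/192 + 1/2·121/32 + -1/2·-161/48 = 753/128
a_9 = -1/2·753/128 + 1/2·-889/192 + -1/2·121/32 = -5489/768
a_10 = -1/2·-5489/768 + 1/2·753/128 + -1/2·-889/192 = 4521/512
a_11 = -1/2·4521/512 + 1/2·-5489/768 + -1/2·753/128 = -33577/3072
a_12 = -1/2·-33577/3072 + 1/2·4521/512 + -1/2·-5489/768 = 27553/2048
a_13 = -1/2·27553/2048 + 1/2·-33577/3072 + -1/2·4521/512 = -204065/12288

-204065/12288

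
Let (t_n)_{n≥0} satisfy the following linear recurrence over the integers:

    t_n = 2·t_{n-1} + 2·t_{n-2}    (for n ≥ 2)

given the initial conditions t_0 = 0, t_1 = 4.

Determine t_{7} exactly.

1312

t_2 = 2·4 + 2·0 = 8
t_3 = 2·8 + 2·4 = 24
t_4 = 2·24 + 2·8 = 64
t_5 = 2·64 + 2·24 = 176
t_6 = 2·176 + 2·64 = 480
t_7 = 2·480 + 2·176 = 1312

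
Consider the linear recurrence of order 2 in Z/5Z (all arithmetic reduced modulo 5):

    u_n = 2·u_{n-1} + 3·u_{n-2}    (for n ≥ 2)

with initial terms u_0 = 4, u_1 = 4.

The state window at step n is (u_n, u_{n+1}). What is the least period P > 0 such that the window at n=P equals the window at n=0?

n=0: window = (4, 4)
n=1: window = (4, 0)
n=2: window = (0, 2)
n=3: window = (2, 4)
n=4: window = (4, 4)
window at n=4 equals window at n=0 → period = 4

4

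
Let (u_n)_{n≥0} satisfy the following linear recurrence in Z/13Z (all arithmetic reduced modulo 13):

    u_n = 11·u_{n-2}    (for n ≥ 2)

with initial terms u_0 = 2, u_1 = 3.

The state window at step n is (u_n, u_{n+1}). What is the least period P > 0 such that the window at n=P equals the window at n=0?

n=0: window = (2, 3)
n=1: window = (3, 9)
n=2: window = (9, 7)
n=3: window = (7, 8)
n=4: window = (8, 12)
n=5: window = (12, 10)
n=6: window = (10, 2)
n=7: window = (2, 6)
n=8: window = (6, 9)
n=9: window = (9, 1)
n=10: window = (1, 8)
n=11: window = (8, 11)
n=12: window = (11, 10)
n=13: window = (10, 4)
n=14: window = (4, 6)
n=15: window = (6, 5)
n=16: window = (5, 1)
n=17: window = (1, 3)
n=18: window = (3, 11)
n=19: window = (11, 7)
n=20: window = (7, 4)
n=21: window = (4, 12)
n=22: window = (12, 5)
n=23: window = (5, 2)
n=24: window = (2, 3)
window at n=24 equals window at n=0 → period = 24

24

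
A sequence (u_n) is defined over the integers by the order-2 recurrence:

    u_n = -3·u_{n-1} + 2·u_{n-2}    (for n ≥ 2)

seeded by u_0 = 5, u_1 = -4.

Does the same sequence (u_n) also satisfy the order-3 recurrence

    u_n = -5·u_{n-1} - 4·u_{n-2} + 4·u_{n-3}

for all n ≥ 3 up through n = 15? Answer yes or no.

Terms u_0..u_15: 5, -4, 22, -74, 266, -946, 3370, -12002, 42746, -152242, 542218, -1931138, 6877850, -24495826, 87243178, -310721186
n=3: candidate gives -74, actual u_3 = -74 ✓
n=4: candidate gives 266, actual u_4 = 266 ✓
n=5: candidate gives -946, actual u_5 = -946 ✓
n=6: candidate gives 3370, actual u_6 = 3370 ✓
n=7: candidate gives -12002, actual u_7 = -12002 ✓
n=8: candidate gives 42746, actual u_8 = 42746 ✓
n=9: candidate gives -152242, actual u_9 = -152242 ✓
n=10: candidate gives 542218, actual u_10 = 542218 ✓
n=11: candidate gives -1931138, actual u_11 = -1931138 ✓
n=12: candidate gives 6877850, actual u_12 = 6877850 ✓
n=13: candidate gives -24495826, actual u_13 = -24495826 ✓
n=14: candidate gives 87243178, actual u_14 = 87243178 ✓
n=15: candidate gives -310721186, actual u_15 = -310721186 ✓

yes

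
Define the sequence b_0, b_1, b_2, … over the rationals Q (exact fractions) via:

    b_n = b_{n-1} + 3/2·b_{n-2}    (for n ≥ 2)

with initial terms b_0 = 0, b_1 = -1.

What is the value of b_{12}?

-2035/4

b_2 = 1·-1 + 3/2·0 = -1
b_3 = 1·-1 + 3/2·-1 = -5/2
b_4 = 1·-5/2 + 3/2·-1 = -4
b_5 = 1·-4 + 3/2·-5/2 = -31/4
b_6 = 1·-31/4 + 3/2·-4 = -55/4
b_7 = 1·-55/4 + 3/2·-31/4 = -203/8
b_8 = 1·-203/8 + 3/2·-55/4 = -46
b_9 = 1·-46 + 3/2·-203/8 = -1345/16
b_10 = 1·-1345/16 + 3/2·-46 = -2449/16
b_11 = 1·-2449/16 + 3/2·-1345/16 = -8933/32
b_12 = 1·-8933/32 + 3/2·-2449/16 = -2035/4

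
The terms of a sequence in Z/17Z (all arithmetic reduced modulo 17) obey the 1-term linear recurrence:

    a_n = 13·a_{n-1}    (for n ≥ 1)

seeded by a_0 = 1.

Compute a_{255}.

a_1 = 13·1 = 13
a_2 = 13·13 = 16
a_3 = 13·16 = 4
a_4 = 13·4 = 1
(a_4) = (1) = (a_0), so the sequence has period 4.
255 ≡ 3 (mod 4), hence a_255 = a_3 = 4.

4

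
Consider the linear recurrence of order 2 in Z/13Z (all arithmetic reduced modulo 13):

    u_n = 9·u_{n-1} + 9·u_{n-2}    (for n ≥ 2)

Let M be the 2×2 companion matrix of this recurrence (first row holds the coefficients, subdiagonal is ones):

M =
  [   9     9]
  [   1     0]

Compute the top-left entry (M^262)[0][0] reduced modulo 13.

4

(M^262)[0][0] is the top entry after applying M 262 times to the unit state (1, 0). Equivalently it is h_{263} for the auxiliary sequence (h_n) obeying the same recurrence with h_1 = 1 and h_i = 0 for 0 ≤ i < 1:
h_2 = 9·1 + 9·0 = 9
h_3 = 9·9 + 9·1 = 12
h_4 = 9·12 + 9·9 = 7
h_5 = 9·7 + 9·12 = 2
h_6 = 9·2 + 9·7 = 3
h_7 = 9·3 + 9·2 = 6
Continuing the recurrence:
  h_8 = 3;  h_9 = 3;  h_10 = 2;  h_11 = 6;  h_12 = 7;  h_13 = 0
  h_14 = 11;  h_15 = 8;  h_16 = 2;  h_17 = 12;  h_18 = 9;  h_19 = 7
  h_20 = 1;  h_21 = 7;  h_22 = 7;  h_23 = 9;  h_24 = 1;  h_25 = 12
  h_26 = 0;  h_27 = 4;  h_28 = 10;  h_29 = 9;  h_30 = 2;  h_31 = 8
  h_32 = 12;  h_33 = 11;  h_34 = 12;  h_35 = 12;  h_36 = 8;  h_37 = 11
  h_38 = 2;  h_39 = 0;  h_40 = 5;  h_41 = 6;  h_42 = 8;  h_43 = 9
  h_44 = 10;  h_45 = 2;  h_46 = 4;  h_47 = 2;  h_48 = 2;  h_49 = 10
  h_50 = 4;  h_51 = 9;  h_52 = 0;  h_53 = 3;  h_54 = 1;  h_55 = 10
  h_56 = 8;  h_57 = 6;  h_58 = 9;  h_59 = 5;  h_60 = 9;  h_61 = 9
  h_62 = 6;  h_63 = 5;  h_64 = 8;  h_65 = 0;  h_66 = 7;  h_67 = 11
  h_68 = 6;  h_69 = 10;  h_70 = 1;  h_71 = 8;  h_72 = 3;  h_73 = 8
  h_74 = 8;  h_75 = 1;  h_76 = 3;  h_77 = 10;  h_78 = 0;  h_79 = 12
  h_80 = 4;  h_81 = 1;  h_82 = 6;  h_83 = 11;  h_84 = 10;  h_85 = 7
  h_86 = 10;  h_87 = 10;  h_88 = 11;  h_89 = 7;  h_90 = 6;  h_91 = 0
  h_92 = 2;  h_93 = 5;  h_94 = 11;  h_95 = 1;  h_96 = 4;  h_97 = 6
  h_98 = 12;  h_99 = 6;  h_100 = 6;  h_101 = 4;  h_102 = 12;  h_103 = 1
  h_104 = 0;  h_105 = 9;  h_106 = 3;  h_107 = 4;  h_108 = 11;  h_109 = 5
  h_110 = 1;  h_111 = 2;  h_112 = 1;  h_113 = 1;  h_114 = 5;  h_115 = 2
  h_116 = 11;  h_117 = 0;  h_118 = 8;  h_119 = 7;  h_120 = 5;  h_121 = 4
  h_122 = 3;  h_123 = 11;  h_124 = 9;  h_125 = 11;  h_126 = 11;  h_127 = 3
  h_128 = 9;  h_129 = 4;  h_130 = 0;  h_131 = 10;  h_132 = 12;  h_133 = 3
  h_134 = 5;  h_135 = 7;  h_136 = 4;  h_137 = 8;  h_138 = 4;  h_139 = 4
  h_140 = 7;  h_141 = 8;  h_142 = 5;  h_143 = 0;  h_144 = 6;  h_145 = 2
  h_146 = 7;  h_147 = 3;  h_148 = 12;  h_149 = 5;  h_150 = 10;  h_151 = 5
  h_152 = 5;  h_153 = 12;  h_154 = 10;  h_155 = 3;  h_156 = 0;  h_157 = 1
  h_158 = 9;  h_159 = 12;  h_160 = 7;  h_161 = 2;  h_162 = 3;  h_163 = 6
  h_164 = 3;  h_165 = 3;  h_166 = 2;  h_167 = 6;  h_168 = 7;  h_169 = 0
  h_170 = 11;  h_171 = 8;  h_172 = 2;  h_173 = 12;  h_174 = 9;  h_175 = 7
  h_176 = 1;  h_177 = 7;  h_178 = 7;  h_179 = 9;  h_180 = 1;  h_181 = 12
  h_182 = 0;  h_183 = 4;  h_184 = 10;  h_185 = 9;  h_186 = 2;  h_187 = 8
  h_188 = 12;  h_189 = 11;  h_190 = 12;  h_191 = 12;  h_192 = 8;  h_193 = 11
  h_194 = 2;  h_195 = 0;  h_196 = 5;  h_197 = 6;  h_198 = 8;  h_199 = 9
  h_200 = 10;  h_201 = 2;  h_202 = 4;  h_203 = 2;  h_204 = 2;  h_205 = 10
  h_206 = 4;  h_207 = 9;  h_208 = 0;  h_209 = 3;  h_210 = 1;  h_211 = 10
  h_212 = 8;  h_213 = 6;  h_214 = 9;  h_215 = 5;  h_216 = 9;  h_217 = 9
  h_218 = 6;  h_219 = 5;  h_220 = 8;  h_221 = 0;  h_222 = 7;  h_223 = 11
  h_224 = 6;  h_225 = 10;  h_226 = 1;  h_227 = 8;  h_228 = 3;  h_229 = 8
  h_230 = 8;  h_231 = 1;  h_232 = 3;  h_233 = 10;  h_234 = 0;  h_235 = 12
  h_236 = 4;  h_237 = 1;  h_238 = 6;  h_239 = 11;  h_240 = 10;  h_241 = 7
  h_242 = 10;  h_243 = 10;  h_244 = 11;  h_245 = 7;  h_246 = 6;  h_247 = 0
  h_248 = 2;  h_249 = 5;  h_250 = 11;  h_251 = 1;  h_252 = 4;  h_253 = 6
  h_254 = 12;  h_255 = 6;  h_256 = 6;  h_257 = 4;  h_258 = 12;  h_259 = 1
  h_260 = 0;  h_261 = 9
h_262 = 9·9 + 9·0 = 3
h_263 = 9·3 + 9·9 = 4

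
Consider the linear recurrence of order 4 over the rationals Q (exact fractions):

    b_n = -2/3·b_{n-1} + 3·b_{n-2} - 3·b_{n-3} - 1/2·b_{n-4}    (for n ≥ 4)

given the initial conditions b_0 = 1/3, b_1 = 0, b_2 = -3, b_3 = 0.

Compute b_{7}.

b_4 = -2/3·0 + 3·-3 + -3·0 + -1/2·1/3 = -55/6
b_5 = -2/3·-55/6 + 3·0 + -3·-3 + -1/2·0 = 136/9
b_6 = -2/3·136/9 + 3·-55/6 + -3·0 + -1/2·-3 = -974/27
b_7 = -2/3·-974/27 + 3·136/9 + -3·-55/6 + -1/2·0 = 15695/162

15695/162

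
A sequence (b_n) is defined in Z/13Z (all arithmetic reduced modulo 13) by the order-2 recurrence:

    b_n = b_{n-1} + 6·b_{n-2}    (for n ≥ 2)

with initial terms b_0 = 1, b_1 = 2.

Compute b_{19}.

8

b_2 = 1·2 + 6·1 = 8
b_3 = 1·8 + 6·2 = 7
b_4 = 1·7 + 6·8 = 3
b_5 = 1·3 + 6·7 = 6
b_6 = 1·6 + 6·3 = 11
b_7 = 1·11 + 6·6 = 8
b_8 = 1·8 + 6·11 = 9
b_9 = 1·9 + 6·8 = 5
b_10 = 1·5 + 6·9 = 7
b_11 = 1·7 + 6·5 = 11
b_12 = 1·11 + 6·7 = 1
b_13 = 1·1 + 6·11 = 2
b_14 = 1·2 + 6·1 = 8
b_15 = 1·8 + 6·2 = 7
b_16 = 1·7 + 6·8 = 3
b_17 = 1·3 + 6·7 = 6
b_18 = 1·6 + 6·3 = 11
b_19 = 1·11 + 6·6 = 8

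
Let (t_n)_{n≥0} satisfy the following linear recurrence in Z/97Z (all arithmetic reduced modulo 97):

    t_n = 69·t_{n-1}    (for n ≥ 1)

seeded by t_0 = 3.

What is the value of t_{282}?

t_1 = 69·3 = 13
t_2 = 69·13 = 24
t_3 = 69·24 = 7
t_4 = 69·7 = 95
t_5 = 69·95 = 56
t_6 = 69·56 = 81
t_7 = 69·81 = 60
t_8 = 69·60 = 66
t_9 = 69·66 = 92
t_10 = 69·92 = 43
t_11 = 69·43 = 57
t_12 = 69·57 = 53
t_13 = 69·53 = 68
t_14 = 69·68 = 36
t_15 = 69·36 = 59
t_16 = 69·59 = 94
t_17 = 69·94 = 84
t_18 = 69·84 = 73
t_19 = 69·73 = 90
t_20 = 69·90 = 2
t_21 = 69·2 = 41
t_22 = 69·41 = 16
t_23 = 69·16 = 37
t_24 = 69·37 = 31
t_25 = 69·31 = 5
t_26 = 69·5 = 54
t_27 = 69·54 = 40
t_28 = 69·40 = 44
t_29 = 69·44 = 29
t_30 = 69·29 = 61
t_31 = 69·61 = 38
t_32 = 69·38 = 3
(t_32) = (3) = (t_0), so the sequence has period 32.
282 ≡ 26 (mod 32), hence t_282 = t_26 = 54.

54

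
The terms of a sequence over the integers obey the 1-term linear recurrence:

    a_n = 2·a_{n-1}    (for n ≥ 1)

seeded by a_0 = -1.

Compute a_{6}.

a_1 = 2·-1 = -2
a_2 = 2·-2 = -4
a_3 = 2·-4 = -8
a_4 = 2·-8 = -16
a_5 = 2·-16 = -32
a_6 = 2·-32 = -64

-64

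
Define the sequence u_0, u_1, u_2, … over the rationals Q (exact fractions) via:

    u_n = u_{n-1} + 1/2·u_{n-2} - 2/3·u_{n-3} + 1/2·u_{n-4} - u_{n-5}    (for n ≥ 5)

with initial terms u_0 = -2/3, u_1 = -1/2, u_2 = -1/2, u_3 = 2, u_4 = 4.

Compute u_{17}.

-225971/6912

u_5 = 1·4 + 1/2·2 + -2/3·-1/2 + 1/2·-1/2 + -1·-2/3 = 23/4
u_6 = 1·23/4 + 1/2·4 + -2/3·2 + 1/2·-1/2 + -1·-1/2 = 20/3
u_7 = 1·20/3 + 1/2·23/4 + -2/3·4 + 1/2·2 + -1·-1/2 = 67/8
u_8 = 1·67/8 + 1/2·20/3 + -2/3·23/4 + 1/2·4 + -1·2 = 63/8
u_9 = 1·63/8 + 1/2·67/8 + -2/3·20/3 + 1/2·23/4 + -1·4 = 935/144
u_10 = 1·935/144 + 1/2·63/8 + -2/3·67/8 + 1/2·20/3 + -1·23/4 = 175/72
u_11 = 1·175/72 + 1/2·935/144 + -2/3·63/8 + 1/2·67/8 + -1·20/3 = -197/96
u_12 = 1·-197/96 + 1/2·175/72 + -2/3·935/144 + 1/2·63/8 + -1·67/8 = -8297/864
u_13 = 1·-8297/864 + 1/2·-197/96 + -2/3·175/72 + 1/2·935/144 + -1·63/8 = -29165/1728
u_14 = 1·-29165/1728 + 1/2·-8297/864 + -2/3·-197/96 + 1/2·175/72 + -1·935/144 = -22109/864
u_15 = 1·-22109/864 + 1/2·-29165/1728 + -2/3·-8297/864 + 1/2·-197/96 + -1·175/72 = -322265/10368
u_16 = 1·-322265/10368 + 1/2·-22109/864 + -2/3·-29165/1728 + 1/2·-8297/864 + -1·-197/96 = -122255/3456
u_17 = 1·-122255/3456 + 1/2·-322265/10368 + -2/3·-22109/864 + 1/2·-29165/1728 + -1·-8297/864 = -225971/6912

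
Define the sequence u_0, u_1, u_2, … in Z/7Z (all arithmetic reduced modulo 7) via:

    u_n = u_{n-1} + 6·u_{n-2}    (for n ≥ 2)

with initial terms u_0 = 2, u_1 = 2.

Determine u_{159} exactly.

u_2 = 1·2 + 6·2 = 0
u_3 = 1·0 + 6·2 = 5
u_4 = 1·5 + 6·0 = 5
u_5 = 1·5 + 6·5 = 0
u_6 = 1·0 + 6·5 = 2
u_7 = 1·2 + 6·0 = 2
(u_6, u_7) = (2, 2) = (u_0, u_1), so the sequence has period 6.
159 ≡ 3 (mod 6), hence u_159 = u_3 = 5.

5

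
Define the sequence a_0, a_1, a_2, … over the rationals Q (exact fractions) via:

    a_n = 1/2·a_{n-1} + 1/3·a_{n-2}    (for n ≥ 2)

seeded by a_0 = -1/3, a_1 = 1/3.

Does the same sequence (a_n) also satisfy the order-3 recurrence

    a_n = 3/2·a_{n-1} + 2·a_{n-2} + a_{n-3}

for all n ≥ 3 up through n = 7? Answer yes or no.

no

Terms a_0..a_7: -1/3, 1/3, 1/18, 5/36, 19/216, 13/144, 193/2592, 349/5184
n=3: candidate gives 5/12, actual a_3 = 5/36 ✗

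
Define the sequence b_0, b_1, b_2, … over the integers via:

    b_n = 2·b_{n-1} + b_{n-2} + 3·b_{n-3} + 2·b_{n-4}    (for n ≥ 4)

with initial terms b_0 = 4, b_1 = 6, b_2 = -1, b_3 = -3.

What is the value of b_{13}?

b_4 = 2·-3 + 1·-1 + 3·6 + 2·4 = 19
b_5 = 2·19 + 1·-3 + 3·-1 + 2·6 = 44
b_6 = 2·44 + 1·19 + 3·-3 + 2·-1 = 96
b_7 = 2·96 + 1·44 + 3·19 + 2·-3 = 287
b_8 = 2·287 + 1·96 + 3·44 + 2·19 = 840
b_9 = 2·840 + 1·287 + 3·96 + 2·44 = 2343
b_10 = 2·2343 + 1·840 + 3·287 + 2·96 = 6579
b_11 = 2·6579 + 1·2343 + 3·840 + 2·287 = 18595
b_12 = 2·18595 + 1·6579 + 3·2343 + 2·840 = 52478
b_13 = 2·52478 + 1·18595 + 3·6579 + 2·2343 = 147974

147974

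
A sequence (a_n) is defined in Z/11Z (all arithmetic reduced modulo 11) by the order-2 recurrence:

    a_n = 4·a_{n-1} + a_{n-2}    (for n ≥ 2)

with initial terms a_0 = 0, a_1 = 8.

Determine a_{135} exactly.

a_2 = 4·8 + 1·0 = 10
a_3 = 4·10 + 1·8 = 4
a_4 = 4·4 + 1·10 = 4
a_5 = 4·4 + 1·4 = 9
a_6 = 4·9 + 1·4 = 7
a_7 = 4·7 + 1·9 = 4
a_8 = 4·4 + 1·7 = 1
a_9 = 4·1 + 1·4 = 8
a_10 = 4·8 + 1·1 = 0
a_11 = 4·0 + 1·8 = 8
(a_10, a_11) = (0, 8) = (a_0, a_1), so the sequence has period 10.
135 ≡ 5 (mod 10), hence a_135 = a_5 = 9.

9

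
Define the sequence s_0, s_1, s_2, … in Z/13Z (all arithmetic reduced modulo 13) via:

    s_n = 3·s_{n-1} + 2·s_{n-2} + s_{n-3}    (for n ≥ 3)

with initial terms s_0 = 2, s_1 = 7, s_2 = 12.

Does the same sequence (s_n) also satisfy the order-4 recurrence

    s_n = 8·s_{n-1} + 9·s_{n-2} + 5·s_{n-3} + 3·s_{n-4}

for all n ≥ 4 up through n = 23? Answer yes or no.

Terms s_0..s_23: 2, 7, 12, 0, 5, 1, 0, 7, 9, 2, 5, 2, 5, 11, 6, 6, 2, 11, 4, 10, 10, 2, 10, 5
n=4: candidate gives 6, actual s_4 = 5 ✗

no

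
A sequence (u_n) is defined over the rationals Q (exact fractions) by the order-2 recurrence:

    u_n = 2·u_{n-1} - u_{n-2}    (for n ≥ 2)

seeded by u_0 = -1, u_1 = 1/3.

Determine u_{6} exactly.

u_2 = 2·1/3 + -1·-1 = 5/3
u_3 = 2·5/3 + -1·1/3 = 3
u_4 = 2·3 + -1·5/3 = 13/3
u_5 = 2·13/3 + -1·3 = 17/3
u_6 = 2·17/3 + -1·13/3 = 7

7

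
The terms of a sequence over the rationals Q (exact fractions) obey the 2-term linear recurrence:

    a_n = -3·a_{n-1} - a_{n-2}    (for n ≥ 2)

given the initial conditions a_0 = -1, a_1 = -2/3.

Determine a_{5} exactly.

a_2 = -3·-2/3 + -1·-1 = 3
a_3 = -3·3 + -1·-2/3 = -25/3
a_4 = -3·-25/3 + -1·3 = 22
a_5 = -3·22 + -1·-25/3 = -173/3

-173/3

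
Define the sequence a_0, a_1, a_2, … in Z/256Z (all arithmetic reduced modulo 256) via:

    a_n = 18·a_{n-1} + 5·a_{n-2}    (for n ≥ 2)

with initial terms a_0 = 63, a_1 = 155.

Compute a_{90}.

49

a_2 = 18·155 + 5·63 = 33
a_3 = 18·33 + 5·155 = 89
a_4 = 18·89 + 5·33 = 231
a_5 = 18·231 + 5·89 = 251
a_6 = 18·251 + 5·231 = 41
a_7 = 18·41 + 5·251 = 201
a_8 = 18·201 + 5·41 = 239
a_9 = 18·239 + 5·201 = 187
a_10 = 18·187 + 5·239 = 209
a_11 = 18·209 + 5·187 = 89
a_12 = 18·89 + 5·209 = 87
a_13 = 18·87 + 5·89 = 219
a_14 = 18·219 + 5·87 = 25
a_15 = 18·25 + 5·219 = 9
a_16 = 18·9 + 5·25 = 31
a_17 = 18·31 + 5·9 = 91
a_18 = 18·91 + 5·31 = 1
a_19 = 18·1 + 5·91 = 217
a_20 = 18·217 + 5·1 = 71
a_21 = 18·71 + 5·217 = 59
a_22 = 18·59 + 5·71 = 137
a_23 = 18·137 + 5·59 = 201
a_24 = 18·201 + 5·137 = 207
a_25 = 18·207 + 5·201 = 123
a_26 = 18·123 + 5·207 = 177
a_27 = 18·177 + 5·123 = 217
a_28 = 18·217 + 5·177 = 183
a_29 = 18·183 + 5·217 = 27
a_30 = 18·27 + 5·183 = 121
a_31 = 18·121 + 5·27 = 9
a_32 = 18·9 + 5·121 = 255
a_33 = 18·255 + 5·9 = 27
a_34 = 18·27 + 5·255 = 225
a_35 = 18·225 + 5·27 = 89
a_36 = 18·89 + 5·225 = 167
a_37 = 18·167 + 5·89 = 123
a_38 = 18·123 + 5·167 = 233
a_39 = 18·233 + 5·123 = 201
a_40 = 18·201 + 5·233 = 175
a_41 = 18·175 + 5·201 = 59
a_42 = 18·59 + 5·175 = 145
a_43 = 18·145 + 5·59 = 89
a_44 = 18·89 + 5·145 = 23
a_45 = 18·23 + 5·89 = 91
a_46 = 18·91 + 5·23 = 217
a_47 = 18·217 + 5·91 = 9
a_48 = 18·9 + 5·217 = 223
a_49 = 18·223 + 5·9 = 219
a_50 = 18·219 + 5·223 = 193
a_51 = 18·193 + 5·219 = 217
a_52 = 18·217 + 5·193 = 7
a_53 = 18·7 + 5·217 = 187
a_54 = 18·187 + 5·7 = 73
a_55 = 18·73 + 5·187 = 201
a_56 = 18·201 + 5·73 = 143
a_57 = 18·143 + 5·201 = 251
a_58 = 18·251 + 5·143 = 113
a_59 = 18·113 + 5·251 = 217
a_60 = 18·217 + 5·113 = 119
a_61 = 18·119 + 5·217 = 155
a_62 = 18·155 + 5·119 = 57
a_63 = 18·57 + 5·155 = 9
a_64 = 18·9 + 5·57 = 191
a_65 = 18·191 + 5·9 = 155
a_66 = 18·155 + 5·191 = 161
a_67 = 18·161 + 5·155 = 89
a_68 = 18·89 + 5·161 = 103
a_69 = 18·103 + 5·89 = 251
a_70 = 18·251 + 5·103 = 169
a_71 = 18·169 + 5·251 = 201
a_72 = 18·201 + 5·169 = 111
a_73 = 18·111 + 5·201 = 187
a_74 = 18·187 + 5·111 = 81
a_75 = 18·81 + 5·187 = 89
a_76 = 18·89 + 5·81 = 215
a_77 = 18·215 + 5·89 = 219
a_78 = 18·219 + 5·215 = 153
a_79 = 18·153 + 5·219 = 9
a_80 = 18·9 + 5·153 = 159
a_81 = 18·159 + 5·9 = 91
a_82 = 18·91 + 5·159 = 129
a_83 = 18·129 + 5·91 = 217
a_84 = 18·217 + 5·129 = 199
a_85 = 18·199 + 5·217 = 59
a_86 = 18·59 + 5·199 = 9
a_87 = 18·9 + 5·59 = 201
a_88 = 18·201 + 5·9 = 79
a_89 = 18·79 + 5·201 = 123
a_90 = 18·123 + 5·79 = 49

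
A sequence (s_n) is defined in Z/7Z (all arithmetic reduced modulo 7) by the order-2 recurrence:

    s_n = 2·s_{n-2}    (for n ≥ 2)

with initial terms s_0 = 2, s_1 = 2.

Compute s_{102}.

2

s_2 = 0·2 + 2·2 = 4
s_3 = 0·4 + 2·2 = 4
s_4 = 0·4 + 2·4 = 1
s_5 = 0·1 + 2·4 = 1
s_6 = 0·1 + 2·1 = 2
s_7 = 0·2 + 2·1 = 2
(s_6, s_7) = (2, 2) = (s_0, s_1), so the sequence has period 6.
102 ≡ 0 (mod 6), hence s_102 = s_0 = 2.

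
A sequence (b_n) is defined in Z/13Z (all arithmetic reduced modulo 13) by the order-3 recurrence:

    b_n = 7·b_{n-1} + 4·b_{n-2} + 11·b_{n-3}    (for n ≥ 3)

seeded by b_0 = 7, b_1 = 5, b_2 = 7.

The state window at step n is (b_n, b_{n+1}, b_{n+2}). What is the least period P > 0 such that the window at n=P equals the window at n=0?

n=0: window = (7, 5, 7)
n=1: window = (5, 7, 3)
n=2: window = (7, 3, 0)
n=3: window = (3, 0, 11)
n=4: window = (0, 11, 6)
n=5: window = (11, 6, 8)
n=6: window = (6, 8, 6)
n=7: window = (8, 6, 10)
n=8: window = (6, 10, 0)
n=9: window = (10, 0, 2)
n=10: window = (0, 2, 7)
n=11: window = (2, 7, 5)
n=12: window = (7, 5, 7)
window at n=12 equals window at n=0 → period = 12

12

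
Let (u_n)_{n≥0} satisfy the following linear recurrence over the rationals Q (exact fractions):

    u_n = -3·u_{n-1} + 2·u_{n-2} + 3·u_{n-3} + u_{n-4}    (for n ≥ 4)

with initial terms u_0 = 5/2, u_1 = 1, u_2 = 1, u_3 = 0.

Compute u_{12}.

197505/2

u_4 = -3·0 + 2·1 + 3·1 + 1·5/2 = 15/2
u_5 = -3·15/2 + 2·0 + 3·1 + 1·1 = -37/2
u_6 = -3·-37/2 + 2·15/2 + 3·0 + 1·1 = 143/2
u_7 = -3·143/2 + 2·-37/2 + 3·15/2 + 1·0 = -229
u_8 = -3·-229 + 2·143/2 + 3·-37/2 + 1·15/2 = 782
u_9 = -3·782 + 2·-229 + 3·143/2 + 1·-37/2 = -2608
u_10 = -3·-2608 + 2·782 + 3·-229 + 1·143/2 = 17545/2
u_11 = -3·17545/2 + 2·-2608 + 3·782 + 1·-229 = -58833/2
u_12 = -3·-58833/2 + 2·17545/2 + 3·-2608 + 1·782 = 197505/2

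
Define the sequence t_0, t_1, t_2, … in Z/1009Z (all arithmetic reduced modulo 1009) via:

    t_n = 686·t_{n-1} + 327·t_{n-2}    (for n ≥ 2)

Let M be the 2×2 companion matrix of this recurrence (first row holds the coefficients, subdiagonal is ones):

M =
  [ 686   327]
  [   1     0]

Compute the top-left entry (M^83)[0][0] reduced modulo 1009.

788

(M^83)[0][0] is the top entry after applying M 83 times to the unit state (1, 0). Equivalently it is h_{84} for the auxiliary sequence (h_n) obeying the same recurrence with h_1 = 1 and h_i = 0 for 0 ≤ i < 1:
h_2 = 686·1 + 327·0 = 686
h_3 = 686·686 + 327·1 = 729
h_4 = 686·729 + 327·686 = 963
h_5 = 686·963 + 327·729 = 991
h_6 = 686·991 + 327·963 = 862
h_7 = 686·862 + 327·991 = 226
h_8 = 686·226 + 327·862 = 13
h_9 = 686·13 + 327·226 = 82
h_10 = 686·82 + 327·13 = 972
h_11 = 686·972 + 327·82 = 423
h_12 = 686·423 + 327·972 = 604
h_13 = 686·604 + 327·423 = 742
h_14 = 686·742 + 327·604 = 220
h_15 = 686·220 + 327·742 = 44
h_16 = 686·44 + 327·220 = 215
h_17 = 686·215 + 327·44 = 438
h_18 = 686·438 + 327·215 = 470
h_19 = 686·470 + 327·438 = 497
h_20 = 686·497 + 327·470 = 222
h_21 = 686·222 + 327·497 = 3
h_22 = 686·3 + 327·222 = 995
h_23 = 686·995 + 327·3 = 458
h_24 = 686·458 + 327·995 = 856
h_25 = 686·856 + 327·458 = 412
h_26 = 686·412 + 327·856 = 531
h_27 = 686·531 + 327·412 = 544
h_28 = 686·544 + 327·531 = 952
h_29 = 686·952 + 327·544 = 553
h_30 = 686·553 + 327·952 = 506
h_31 = 686·506 + 327·553 = 240
h_32 = 686·240 + 327·506 = 159
h_33 = 686·159 + 327·240 = 889
h_34 = 686·889 + 327·159 = 952
h_35 = 686·952 + 327·889 = 360
h_36 = 686·360 + 327·952 = 287
h_37 = 686·287 + 327·360 = 803
h_38 = 686·803 + 327·287 = 965
h_39 = 686·965 + 327·803 = 327
h_40 = 686·327 + 327·965 = 62
h_41 = 686·62 + 327·327 = 129
h_42 = 686·129 + 327·62 = 805
h_43 = 686·805 + 327·129 = 112
h_44 = 686·112 + 327·805 = 34
h_45 = 686·34 + 327·112 = 417
h_46 = 686·417 + 327·34 = 534
h_47 = 686·534 + 327·417 = 201
h_48 = 686·201 + 327·534 = 723
h_49 = 686·723 + 327·201 = 701
h_50 = 686·701 + 327·723 = 917
h_51 = 686·917 + 327·701 = 639
h_52 = 686·639 + 327·917 = 634
h_53 = 686·634 + 327·639 = 135
h_54 = 686·135 + 327·634 = 255
h_55 = 686·255 + 327·135 = 122
h_56 = 686·122 + 327·255 = 592
h_57 = 686·592 + 327·122 = 28
h_58 = 686·28 + 327·592 = 902
h_59 = 686·902 + 327·28 = 330
h_60 = 686·330 + 327·902 = 690
h_61 = 686·690 + 327·330 = 66
h_62 = 686·66 + 327·690 = 494
h_63 = 686·494 + 327·66 = 253
h_64 = 686·253 + 327·494 = 108
h_65 = 686·108 + 327·253 = 424
h_66 = 686·424 + 327·108 = 273
h_67 = 686·273 + 327·424 = 19
h_68 = 686·19 + 327·273 = 396
h_69 = 686·396 + 327·19 = 394
h_70 = 686·394 + 327·396 = 212
h_71 = 686·212 + 327·394 = 831
h_72 = 686·831 + 327·212 = 693
h_73 = 686·693 + 327·831 = 475
h_74 = 686·475 + 327·693 = 538
h_75 = 686·538 + 327·475 = 722
h_76 = 686·722 + 327·538 = 233
h_77 = 686·233 + 327·722 = 404
h_78 = 686·404 + 327·233 = 185
h_79 = 686·185 + 327·404 = 714
h_80 = 686·714 + 327·185 = 394
h_81 = 686·394 + 327·714 = 271
h_82 = 686·271 + 327·394 = 945
h_83 = 686·945 + 327·271 = 317
h_84 = 686·317 + 327·945 = 788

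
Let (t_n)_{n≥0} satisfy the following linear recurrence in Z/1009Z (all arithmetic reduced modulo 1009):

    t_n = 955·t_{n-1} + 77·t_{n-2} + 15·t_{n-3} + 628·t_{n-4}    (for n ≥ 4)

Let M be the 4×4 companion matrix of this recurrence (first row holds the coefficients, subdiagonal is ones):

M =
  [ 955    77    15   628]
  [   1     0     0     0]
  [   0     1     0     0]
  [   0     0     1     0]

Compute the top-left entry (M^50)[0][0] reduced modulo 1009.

512

(M^50)[0][0] is the top entry after applying M 50 times to the unit state (1, 0, 0, 0). Equivalently it is h_{53} for the auxiliary sequence (h_n) obeying the same recurrence with h_3 = 1 and h_i = 0 for 0 ≤ i < 3:
h_4 = 955·1 + 77·0 + 15·0 + 628·0 = 955
h_5 = 955·955 + 77·1 + 15·0 + 628·0 = 975
h_6 = 955·975 + 77·955 + 15·1 + 628·0 = 720
h_7 = 955·720 + 77·975 + 15·955 + 628·1 = 698
h_8 = 955·698 + 77·720 + 15·975 + 628·955 = 479
h_9 = 955·479 + 77·698 + 15·720 + 628·975 = 175
h_10 = 955·175 + 77·479 + 15·698 + 628·720 = 698
h_11 = 955·698 + 77·175 + 15·479 + 628·698 = 559
h_12 = 955·559 + 77·698 + 15·175 + 628·479 = 81
h_13 = 955·81 + 77·559 + 15·698 + 628·175 = 626
h_14 = 955·626 + 77·81 + 15·559 + 628·698 = 427
h_15 = 955·427 + 77·626 + 15·81 + 628·559 = 45
h_16 = 955·45 + 77·427 + 15·626 + 628·81 = 906
h_17 = 955·906 + 77·45 + 15·427 + 628·626 = 924
h_18 = 955·924 + 77·906 + 15·45 + 628·427 = 123
h_19 = 955·123 + 77·924 + 15·906 + 628·45 = 411
h_20 = 955·411 + 77·123 + 15·924 + 628·906 = 20
h_21 = 955·20 + 77·411 + 15·123 + 628·924 = 221
h_22 = 955·221 + 77·20 + 15·411 + 628·123 = 367
h_23 = 955·367 + 77·221 + 15·20 + 628·411 = 330
h_24 = 955·330 + 77·367 + 15·221 + 628·20 = 80
h_25 = 955·80 + 77·330 + 15·367 + 628·221 = 916
h_26 = 955·916 + 77·80 + 15·330 + 628·367 = 412
h_27 = 955·412 + 77·916 + 15·80 + 628·330 = 438
h_28 = 955·438 + 77·412 + 15·916 + 628·80 = 413
h_29 = 955·413 + 77·438 + 15·412 + 628·916 = 569
h_30 = 955·569 + 77·413 + 15·438 + 628·412 = 5
h_31 = 955·5 + 77·569 + 15·413 + 628·438 = 913
h_32 = 955·913 + 77·5 + 15·569 + 628·413 = 29
h_33 = 955·29 + 77·913 + 15·5 + 628·569 = 344
h_34 = 955·344 + 77·29 + 15·913 + 628·5 = 492
h_35 = 955·492 + 77·344 + 15·29 + 628·913 = 607
h_36 = 955·607 + 77·492 + 15·344 + 628·29 = 226
h_37 = 955·226 + 77·607 + 15·492 + 628·344 = 652
h_38 = 955·652 + 77·226 + 15·607 + 628·492 = 602
h_39 = 955·602 + 77·652 + 15·226 + 628·607 = 700
h_40 = 955·700 + 77·602 + 15·652 + 628·226 = 840
h_41 = 955·840 + 77·700 + 15·602 + 628·652 = 219
h_42 = 955·219 + 77·840 + 15·700 + 628·602 = 477
h_43 = 955·477 + 77·219 + 15·840 + 628·700 = 354
h_44 = 955·354 + 77·477 + 15·219 + 628·840 = 531
h_45 = 955·531 + 77·354 + 15·477 + 628·219 = 1002
h_46 = 955·1002 + 77·531 + 15·354 + 628·477 = 44
h_47 = 955·44 + 77·1002 + 15·531 + 628·354 = 337
h_48 = 955·337 + 77·44 + 15·1002 + 628·531 = 718
h_49 = 955·718 + 77·337 + 15·44 + 628·1002 = 594
h_50 = 955·594 + 77·718 + 15·337 + 628·44 = 402
h_51 = 955·402 + 77·594 + 15·718 + 628·337 = 240
h_52 = 955·240 + 77·402 + 15·594 + 628·718 = 551
h_53 = 955·551 + 77·240 + 15·402 + 628·594 = 512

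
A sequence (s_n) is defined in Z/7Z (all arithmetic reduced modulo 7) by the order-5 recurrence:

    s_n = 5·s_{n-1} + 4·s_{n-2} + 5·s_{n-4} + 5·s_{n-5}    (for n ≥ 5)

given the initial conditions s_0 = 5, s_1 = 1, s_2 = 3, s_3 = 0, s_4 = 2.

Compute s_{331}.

6

s_5 = 5·2 + 4·0 + 0·3 + 5·1 + 5·5 = 5
s_6 = 5·5 + 4·2 + 0·0 + 5·3 + 5·1 = 4
s_7 = 5·4 + 4·5 + 0·2 + 5·0 + 5·3 = 6
s_8 = 5·6 + 4·4 + 0·5 + 5·2 + 5·0 = 0
s_9 = 5·0 + 4·6 + 0·4 + 5·5 + 5·2 = 3
s_10 = 5·3 + 4·0 + 0·6 + 5·4 + 5·5 = 4
Continuing the recurrence:
  s_11 = 5;  s_12 = 1;  s_13 = 5;  s_14 = 1;  s_15 = 0;  s_16 = 6
  s_17 = 4;  s_18 = 4;  s_19 = 6;  s_20 = 6;  s_21 = 6;  s_22 = 3
  s_23 = 5;  s_24 = 6;  s_25 = 5;  s_26 = 3;  s_27 = 5;  s_28 = 1
  s_29 = 3;  s_30 = 3;  s_31 = 4;  s_32 = 6;  s_33 = 3;  s_34 = 6
  s_35 = 0;  s_36 = 4;  s_37 = 2;  s_38 = 1;  s_39 = 1;  s_40 = 1
  s_41 = 4;  s_42 = 4;  s_43 = 4;  s_44 = 4;  s_45 = 5;  s_46 = 4
  s_47 = 3;  s_48 = 1;  s_49 = 6;  s_50 = 2;  s_51 = 6;  s_52 = 2
  s_53 = 6;  s_54 = 1;  s_55 = 6;  s_56 = 4;  s_57 = 0;  s_58 = 2
  s_59 = 3;  s_60 = 3;  s_61 = 5;  s_62 = 5;  s_63 = 0;  s_64 = 1
  s_65 = 3;  s_66 = 6;  s_67 = 4;  s_68 = 0;  s_69 = 1;  s_70 = 1
  s_71 = 3;  s_72 = 4;  s_73 = 2;  s_74 = 1;  s_75 = 5;  s_76 = 1
  s_77 = 6;  s_78 = 0;  s_79 = 5;  s_80 = 6;  s_81 = 1;  s_82 = 3
  s_83 = 2;  s_84 = 0;  s_85 = 1;  s_86 = 4;  s_87 = 0;  s_88 = 5
  s_89 = 2;  s_90 = 6;  s_91 = 2;  s_92 = 3;  s_93 = 2;  s_94 = 6
  s_95 = 1;  s_96 = 5;  s_97 = 5;  s_98 = 1;  s_99 = 4;  s_100 = 5
  s_101 = 0;  s_102 = 1;  s_103 = 2;  s_104 = 3;  s_105 = 6;  s_106 = 5
  s_107 = 1;  s_108 = 1;  s_109 = 5;  s_110 = 0;  s_111 = 1;  s_112 = 1
  s_113 = 4;  s_114 = 0;  s_115 = 0;  s_116 = 3;  s_117 = 5;  s_118 = 1
  s_119 = 4;  s_120 = 4;  s_121 = 6;  s_122 = 6;  s_123 = 2;  s_124 = 4
  s_125 = 1;  s_126 = 4;  s_127 = 1;  s_128 = 2;  s_129 = 4;  s_130 = 4
  s_131 = 5;  s_132 = 0;  s_133 = 1;  s_134 = 3;  s_135 = 1;  s_136 = 0
  s_137 = 2;  s_138 = 2;  s_139 = 3;  s_140 = 0;  s_141 = 1;  s_142 = 4
  s_143 = 0;  s_144 = 3;  s_145 = 6;  s_146 = 4;  s_147 = 1;  s_148 = 1
  s_149 = 5;  s_150 = 2;  s_151 = 6;  s_152 = 6;  s_153 = 0;  s_154 = 3
  s_155 = 6;  s_156 = 4;  s_157 = 4;  s_158 = 2;  s_159 = 1;  s_160 = 0
  s_161 = 2;  s_162 = 5;  s_163 = 6;  s_164 = 6;  s_165 = 1;  s_166 = 1
  s_167 = 1;  s_168 = 6;  s_169 = 6;  s_170 = 1;  s_171 = 4;  s_172 = 3
  s_173 = 0;  s_174 = 5;  s_175 = 1;  s_176 = 4;  s_177 = 4;  s_178 = 5
  s_179 = 1;  s_180 = 1;  s_181 = 0;  s_182 = 0;  s_183 = 2;  s_184 = 6
  s_185 = 1;  s_186 = 1;  s_187 = 5;  s_188 = 6;  s_189 = 1;  s_190 = 4
  s_191 = 5;  s_192 = 5;  s_193 = 3;  s_194 = 4;  s_195 = 0;  s_196 = 3
  s_197 = 6;  s_198 = 0;  s_199 = 2;  s_200 = 4;  s_201 = 3;  s_202 = 5
  s_203 = 5;  s_204 = 5;  s_205 = 3;  s_206 = 5;  s_207 = 3;  s_208 = 1
  s_209 = 1;  s_210 = 0;  s_211 = 2;  s_212 = 2;  s_213 = 0;  s_214 = 6
  s_215 = 5;  s_216 = 6;  s_217 = 4;  s_218 = 4;  s_219 = 0;  s_220 = 1
  s_221 = 6;  s_222 = 4;  s_223 = 1;  s_224 = 5;  s_225 = 1;  s_226 = 5
  s_227 = 5;  s_228 = 5;  s_229 = 5;  s_230 = 5;  s_231 = 4;  s_232 = 6
  s_233 = 5;  s_234 = 1;  s_235 = 0;  s_236 = 5;  s_237 = 3;  s_238 = 2
  s_239 = 6;  s_240 = 0;  s_241 = 1;  s_242 = 2;  s_243 = 5;  s_244 = 0
  s_245 = 4;  s_246 = 0;  s_247 = 2;  s_248 = 0;  s_249 = 0;  s_250 = 6
  s_251 = 5;  s_252 = 3;  s_253 = 0;  s_254 = 0;  s_255 = 6;  s_256 = 0
  s_257 = 4;  s_258 = 6;  s_259 = 6;  s_260 = 0;  s_261 = 2;  s_262 = 4
  s_263 = 4;  s_264 = 3;  s_265 = 6;  s_266 = 2;  s_267 = 4;  s_268 = 0
  s_269 = 5;  s_270 = 2;  s_271 = 4;  s_272 = 6;  s_273 = 1;  s_274 = 1
  s_275 = 4;  s_276 = 4;  s_277 = 1;  s_278 = 3;  s_279 = 2;  s_280 = 6
  s_281 = 0;  s_282 = 2;  s_283 = 0;  s_284 = 6;  s_285 = 4;  s_286 = 5
  s_287 = 2;  s_288 = 4;  s_289 = 1;  s_290 = 3;  s_291 = 5;  s_292 = 4
  s_293 = 2;  s_294 = 4;  s_295 = 5;  s_296 = 2;  s_297 = 4;  s_298 = 2
  s_299 = 1;  s_300 = 6;  s_301 = 1;  s_302 = 3;  s_303 = 6;  s_304 = 0
  s_305 = 3;  s_306 = 0;  s_307 = 1;  s_308 = 0;  s_309 = 5;  s_310 = 5
  s_311 = 1;  s_312 = 2;  s_313 = 4;  s_314 = 1;  s_315 = 2;  s_316 = 1
  s_317 = 1;  s_318 = 6;  s_319 = 0;  s_320 = 4;  s_321 = 2;  s_322 = 5
  s_323 = 0;  s_324 = 5;  s_325 = 6;  s_326 = 1;  s_327 = 5;  s_328 = 5
  s_329 = 2
s_330 = 5·2 + 4·5 + 0·5 + 5·1 + 5·6 = 2
s_331 = 5·2 + 4·2 + 0·5 + 5·5 + 5·1 = 6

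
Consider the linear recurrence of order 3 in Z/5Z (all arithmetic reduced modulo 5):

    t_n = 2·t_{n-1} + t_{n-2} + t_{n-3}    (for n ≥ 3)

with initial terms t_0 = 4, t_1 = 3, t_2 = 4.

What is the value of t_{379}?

4

t_3 = 2·4 + 1·3 + 1·4 = 0
t_4 = 2·0 + 1·4 + 1·3 = 2
t_5 = 2·2 + 1·0 + 1·4 = 3
t_6 = 2·3 + 1·2 + 1·0 = 3
t_7 = 2·3 + 1·3 + 1·2 = 1
t_8 = 2·1 + 1·3 + 1·3 = 3
t_9 = 2·3 + 1·1 + 1·3 = 0
t_10 = 2·0 + 1·3 + 1·1 = 4
t_11 = 2·4 + 1·0 + 1·3 = 1
t_12 = 2·1 + 1·4 + 1·0 = 1
t_13 = 2·1 + 1·1 + 1·4 = 2
t_14 = 2·2 + 1·1 + 1·1 = 1
t_15 = 2·1 + 1·2 + 1·1 = 0
t_16 = 2·0 + 1·1 + 1·2 = 3
t_17 = 2·3 + 1·0 + 1·1 = 2
t_18 = 2·2 + 1·3 + 1·0 = 2
t_19 = 2·2 + 1·2 + 1·3 = 4
t_20 = 2·4 + 1·2 + 1·2 = 2
t_21 = 2·2 + 1·4 + 1·2 = 0
t_22 = 2·0 + 1·2 + 1·4 = 1
t_23 = 2·1 + 1·0 + 1·2 = 4
t_24 = 2·4 + 1·1 + 1·0 = 4
t_25 = 2·4 + 1·4 + 1·1 = 3
t_26 = 2·3 + 1·4 + 1·4 = 4
(t_24, t_25, t_26) = (4, 3, 4) = (t_0, t_1, t_2), so the sequence has period 24.
379 ≡ 19 (mod 24), hence t_379 = t_19 = 4.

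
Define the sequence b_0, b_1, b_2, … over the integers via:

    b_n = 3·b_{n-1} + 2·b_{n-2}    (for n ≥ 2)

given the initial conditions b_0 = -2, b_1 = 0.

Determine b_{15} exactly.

b_2 = 3·0 + 2·-2 = -4
b_3 = 3·-4 + 2·0 = -12
b_4 = 3·-12 + 2·-4 = -44
b_5 = 3·-44 + 2·-12 = -156
b_6 = 3·-156 + 2·-44 = -556
b_7 = 3·-556 + 2·-156 = -1980
b_8 = 3·-1980 + 2·-556 = -7052
b_9 = 3·-7052 + 2·-1980 = -25116
b_10 = 3·-25116 + 2·-7052 = -89452
b_11 = 3·-89452 + 2·-25116 = -318588
b_12 = 3·-318588 + 2·-89452 = -1134668
b_13 = 3·-1134668 + 2·-318588 = -4041180
b_14 = 3·-4041180 + 2·-1134668 = -14392876
b_15 = 3·-14392876 + 2·-4041180 = -51260988

-51260988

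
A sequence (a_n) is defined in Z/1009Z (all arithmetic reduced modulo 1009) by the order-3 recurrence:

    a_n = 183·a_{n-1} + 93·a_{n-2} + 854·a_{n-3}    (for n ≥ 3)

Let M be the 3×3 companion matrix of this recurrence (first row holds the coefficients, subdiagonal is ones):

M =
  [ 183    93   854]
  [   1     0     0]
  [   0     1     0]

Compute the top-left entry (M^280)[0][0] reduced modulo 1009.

356

(M^280)[0][0] is the top entry after applying M 280 times to the unit state (1, 0, 0). Equivalently it is h_{282} for the auxiliary sequence (h_n) obeying the same recurrence with h_2 = 1 and h_i = 0 for 0 ≤ i < 2:
h_3 = 183·1 + 93·0 + 854·0 = 183
h_4 = 183·183 + 93·1 + 854·0 = 285
h_5 = 183·285 + 93·183 + 854·1 = 407
h_6 = 183·407 + 93·285 + 854·183 = 982
h_7 = 183·982 + 93·407 + 854·285 = 843
h_8 = 183·843 + 93·982 + 854·407 = 890
Continuing the recurrence:
  h_9 = 267;  h_10 = 966;  h_11 = 92;  h_12 = 713;  h_13 = 404;  h_14 = 865
  h_15 = 596;  h_16 = 768;  h_17 = 348;  h_18 = 350;  h_19 = 581;  h_20 = 177
  h_21 = 895;  h_22 = 390;  h_23 = 36;  h_24 = 997;  h_25 = 233;  h_26 = 628
  h_27 = 220;  h_28 = 1000;  h_29 = 175;  h_30 = 115;  h_31 = 373;  h_32 = 370
  h_33 = 827;  h_34 = 802;  h_35 = 851;  h_36 = 225;  h_37 = 44;  h_38 = 999
  h_39 = 684;  h_40 = 378;  h_41 = 139;  h_42 = 985;  h_43 = 395;  h_44 = 76
  h_45 = 886;  h_46 = 18;  h_47 = 255;  h_48 = 810;  h_49 = 652;  h_50 = 744
  h_51 = 608;  h_52 = 694;  h_53 = 623;  h_54 = 564;  h_55 = 104;  h_56 = 144
  h_57 = 63;  h_58 = 729;  h_59 = 911;  h_60 = 747;  h_61 = 466;  h_62 = 427
  h_63 = 649;  h_64 = 483;  h_65 = 832;  h_66 = 725;  h_67 = 989;  h_68 = 390
  h_69 = 522;  h_70 = 699;  h_71 = 987;  h_72 = 251;  h_73 = 118;  h_74 = 924
  h_75 = 910;  h_76 = 84;  h_77 = 169;  h_78 = 607;  h_79 = 770;  h_80 = 645
  h_81 = 714;  h_82 = 667;  h_83 = 705;  h_84 = 665;  h_85 = 128;  h_86 = 210
  h_87 = 736;  h_88 = 181;  h_89 = 409;  h_90 = 807;  h_91 = 259;  h_92 = 531
  h_93 = 211;  h_94 = 428;  h_95 = 507;  h_96 = 998;  h_97 = 996;  h_98 = 751
  h_99 = 705;  h_100 = 82;  h_101 = 490;  h_102 = 129;  h_103 = 972;  h_104 = 915
  h_105 = 731;  h_106 = 605;  h_107 = 549;  h_108 = 40;  h_109 = 926;  h_110 = 300
  h_111 = 621;  h_112 = 31;  h_113 = 782;  h_114 = 293;  h_115 = 460;  h_116 = 309
  h_117 = 435;  h_118 = 718;  h_119 = 856;  h_120 = 611;  h_121 = 420;  h_122 = 1003
  h_123 = 770;  h_124 = 586;  h_125 = 176;  h_126 = 653;  h_127 = 641;  h_128 = 411
  h_129 = 314;  h_130 = 366;  h_131 = 187;  h_132 = 418;  h_133 = 831;  h_134 = 522
  h_135 = 56;  h_136 = 619;  h_137 = 242;  h_138 = 345;  h_139 = 795;  h_140 = 818
  h_141 = 642;  h_142 = 714;  h_143 = 11;  h_144 = 184;  h_145 = 709;  h_146 = 867
  h_147 = 332;  h_148 = 213;  h_149 = 46;  h_150 = 983;  h_151 = 811;  h_152 = 632
  h_153 = 372;  h_154 = 138;  h_155 = 232;  h_156 = 657;  h_157 = 346;  h_158 = 676
  h_159 = 574;  h_160 = 263;  h_161 = 767;  h_162 = 175;  h_163 = 33;  h_164 = 293
  h_165 = 302;  h_166 = 716;  h_167 = 691;  h_168 = 935;  h_169 = 281;  h_170 = 1003
  h_171 = 181;  h_172 = 109;  h_173 = 377;  h_174 = 623;  h_175 = 1005;  h_176 = 790
  h_177 = 210;  h_178 = 521;  h_179 = 495;  h_180 = 543;  h_181 = 73;  h_182 = 250
  h_183 = 662;  h_184 = 902;  h_185 = 208;  h_186 = 169;  h_187 = 262;  h_188 = 144
  h_189 = 307;  h_190 = 711;  h_191 = 129;  h_192 = 776;  h_193 = 413;  h_194 = 618
  h_195 = 953;  h_196 = 364;  h_197 = 929;  h_198 = 649;  h_199 = 421;  h_200 = 468
  h_201 = 995;  h_202 = 932;  h_203 = 859;  h_204 = 856;  h_205 = 256;  h_206 = 374
  h_207 = 939;  h_208 = 454;  h_209 = 440;  h_210 = 404;  h_211 = 86;  h_212 = 245
  h_213 = 303;  h_214 = 328;  h_215 = 787;  h_216 = 426;  h_217 = 418;  h_218 = 181
  h_219 = 922;  h_220 = 698;  h_221 = 778;  h_222 = 811;  h_223 = 578;  h_224 = 67
  h_225 = 850;  h_226 = 552;  h_227 = 169;  h_228 = 963;  h_229 = 441;  h_230 = 789
  h_231 = 820;  h_232 = 705;  h_233 = 242;  h_234 = 913;  h_235 = 599;  h_236 = 621
  h_237 = 592;  h_238 = 596;  h_239 = 266;  h_240 = 238;  h_241 = 128;  h_242 = 292
  h_243 = 198;  h_244 = 163;  h_245 = 965;  h_246 = 633;  h_247 = 717;  h_248 = 145
  h_249 = 146;  h_250 = 707;  h_251 = 413;  h_252 = 647;  h_253 = 811;  h_254 = 282
  h_255 = 510;  h_256 = 914;  h_257 = 461;  h_258 = 514;  h_259 = 310;  h_260 = 789
  h_261 = 719;  h_262 = 509;  h_263 = 386;  h_264 = 476;  h_265 = 724;  h_266 = 895
  h_267 = 942;  h_268 = 123;  h_269 = 651;  h_270 = 706;  h_271 = 155;  h_272 = 181
  h_273 = 666;  h_274 = 669;  h_275 = 924;  h_276 = 945;  h_277 = 795;  h_278 = 349
  h_279 = 408;  h_280 = 40
h_281 = 183·40 + 93·408 + 854·349 = 250
h_282 = 183·250 + 93·40 + 854·408 = 356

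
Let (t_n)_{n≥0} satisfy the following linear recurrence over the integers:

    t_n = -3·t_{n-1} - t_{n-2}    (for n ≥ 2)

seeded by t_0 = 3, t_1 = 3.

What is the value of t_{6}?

-597

t_2 = -3·3 + -1·3 = -12
t_3 = -3·-12 + -1·3 = 33
t_4 = -3·33 + -1·-12 = -87
t_5 = -3·-87 + -1·33 = 228
t_6 = -3·228 + -1·-87 = -597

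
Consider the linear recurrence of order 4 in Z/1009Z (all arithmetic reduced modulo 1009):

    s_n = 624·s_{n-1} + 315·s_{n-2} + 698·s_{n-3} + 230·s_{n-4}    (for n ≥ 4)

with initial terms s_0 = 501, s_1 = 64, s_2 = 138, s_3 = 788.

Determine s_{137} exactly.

87

s_4 = 624·788 + 315·138 + 698·64 + 230·501 = 892
s_5 = 624·892 + 315·788 + 698·138 + 230·64 = 709
s_6 = 624·709 + 315·892 + 698·788 + 230·138 = 523
s_7 = 624·523 + 315·709 + 698·892 + 230·788 = 474
s_8 = 624·474 + 315·523 + 698·709 + 230·892 = 213
s_9 = 624·213 + 315·474 + 698·523 + 230·709 = 119
Continuing the recurrence:
  s_10 = 210;  s_11 = 421;  s_12 = 802;  s_13 = 822;  s_14 = 843;  s_15 = 736
  s_16 = 804;  s_17 = 537;  s_18 = 410;  s_19 = 162;  s_20 = 946;  s_21 = 655
  s_22 = 941;  s_23 = 784;  s_24 = 378;  s_25 = 798;  s_26 = 372;  s_27 = 391
  s_28 = 144;  s_29 = 367;  s_30 = 203;  s_31 = 867;  s_32 = 265;  s_33 = 647
  s_34 = 907;  s_35 = 866;  s_36 = 711;  s_37 = 994;  s_38 = 521;  s_39 = 783
  s_40 = 585;  s_41 = 226;  s_42 = 825;  s_43 = 943;  s_44 = 435;  s_45 = 650
  s_46 = 187;  s_47 = 452;  s_48 = 729;  s_49 = 481;  s_50 = 365;  s_51 = 230
  s_52 = 108;  s_53 = 742;  s_54 = 912;  s_55 = 804;  s_56 = 861;  s_57 = 513
  s_58 = 129;  s_59 = 827;  s_60 = 869;  s_61 = 784;  s_62 = 654;  s_63 = 886
  s_64 = 548;  s_65 = 640;  s_66 = 876;  s_67 = 610;  s_68 = 378;  s_69 = 86
  s_70 = 866;  s_71 = 960;  s_72 = 717;  s_73 = 807;  s_74 = 427;  s_75 = 849
  s_76 = 57;  s_77 = 648;  s_78 = 192;  s_79 = 1007;  s_80 = 975;  s_81 = 888
  s_82 = 946;  s_83 = 290;  s_84 = 225;  s_85 = 524;  s_86 = 561;  s_87 = 286
  s_88 = 796;  s_89 = 91;  s_90 = 512;  s_91 = 901;  s_92 = 453;  s_93 = 369
  s_94 = 628;  s_95 = 333;  s_96 = 524;  s_97 = 571;  s_98 = 228;  s_99 = 666
  s_100 = 509;  s_101 = 590;  s_102 = 479;  s_103 = 352;  s_104 = 404;  s_105 = 593
  s_106 = 553;  s_107 = 845;  s_108 = 536;  s_109 = 6;  s_110 = 655;  s_111 = 358
  s_112 = 217;  s_113 = 448;  s_114 = 772;  s_115 = 13;  s_116 = 434;  s_117 = 635
  s_118 = 167;  s_119 = 719;  s_120 = 1005;  s_121 = 267;  s_122 = 329;  s_123 = 956
  s_124 = 732;  s_125 = 609;  s_126 = 485;  s_127 = 365;  s_128 = 292;  s_129 = 871
  s_130 = 876;  s_131 = 873;  s_132 = 472;  s_133 = 989;  s_134 = 592;  s_135 = 389
s_136 = 624·389 + 315·592 + 698·989 + 230·472 = 145
s_137 = 624·145 + 315·389 + 698·592 + 230·989 = 87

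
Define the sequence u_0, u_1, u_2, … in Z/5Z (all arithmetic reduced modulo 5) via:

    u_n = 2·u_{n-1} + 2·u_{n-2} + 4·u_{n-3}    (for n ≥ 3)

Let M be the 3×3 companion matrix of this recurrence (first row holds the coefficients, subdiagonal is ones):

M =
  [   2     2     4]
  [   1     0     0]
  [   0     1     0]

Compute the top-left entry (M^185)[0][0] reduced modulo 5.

4

(M^185)[0][0] is the top entry after applying M 185 times to the unit state (1, 0, 0). Equivalently it is h_{187} for the auxiliary sequence (h_n) obeying the same recurrence with h_2 = 1 and h_i = 0 for 0 ≤ i < 2:
h_3 = 2·1 + 2·0 + 4·0 = 2
h_4 = 2·2 + 2·1 + 4·0 = 1
h_5 = 2·1 + 2·2 + 4·1 = 0
h_6 = 2·0 + 2·1 + 4·2 = 0
h_7 = 2·0 + 2·0 + 4·1 = 4
h_8 = 2·4 + 2·0 + 4·0 = 3
h_9 = 2·3 + 2·4 + 4·0 = 4
h_10 = 2·4 + 2·3 + 4·4 = 0
h_11 = 2·0 + 2·4 + 4·3 = 0
h_12 = 2·0 + 2·0 + 4·4 = 1
(h_10, h_11, h_12) = (0, 0, 1) = (h_0, h_1, h_2), so the sequence has period 10.
187 ≡ 7 (mod 10), hence h_187 = h_7 = 4.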